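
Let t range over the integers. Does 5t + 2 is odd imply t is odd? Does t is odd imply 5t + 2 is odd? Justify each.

(⇒) Suppose 5t + 2 is odd. Since 5 is odd, 5t and t have the same parity, so 5t + 2 ≡ t + 2 (mod 2). As 2 is even, 5t + 2 is odd exactly when t is odd. Thus t is odd.

(⇐) Conversely, suppose t is odd; write t = 2j + 1. Then 5t + 2 = 5·(2j + 1) + 2 = 2·5j + 7, which is odd.

Both directions hold; the statement is true.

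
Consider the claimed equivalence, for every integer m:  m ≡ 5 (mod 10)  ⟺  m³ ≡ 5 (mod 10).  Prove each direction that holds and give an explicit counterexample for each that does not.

[⇒] Suppose m ≡ 5 (mod 10). Write m = 10j + 5. Then (10j + 5)³ = 1000j³ + 1500j² + 750j + 125 = 10(100j³ + 150j² + 75j + 12) + 5, so m³ ≡ 5 (mod 10).

[⇐] For the converse, argue contrapositively. If m ≢ 5 (mod 10), then m is congruent to one of 0, 1, 2, 3, 4, 6, 7, 8, 9 modulo 10, and these give m³ ≡ 0, 1, 8, 7, 4, 6, 3, 2, 9 respectively — never 5.

The biconditional holds.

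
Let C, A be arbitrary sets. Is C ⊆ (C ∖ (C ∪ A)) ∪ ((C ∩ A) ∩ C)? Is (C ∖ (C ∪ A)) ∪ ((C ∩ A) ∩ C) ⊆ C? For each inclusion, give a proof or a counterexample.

Only the reverse inclusion holds.

(⟹) This inclusion fails. Take C = {1}, A = ∅; then 1 ∈ C but 1 ∉ (C ∖ (C ∪ A)) ∪ ((C ∩ A) ∩ C).

(⟸) Let x ∈ (C ∖ (C ∪ A)) ∪ ((C ∩ A) ∩ C). Then x ∈ C ∩ A, from which x ∈ C.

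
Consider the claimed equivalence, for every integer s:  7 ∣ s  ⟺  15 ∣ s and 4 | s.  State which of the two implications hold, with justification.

Neither implication holds.

(⇒) This fails: take s = 7. Certainly 7 ∣ 7, but 15 ∤ 7.

(⇐) This fails: take s = 60. Both 15 ∣ 60 and 4 ∣ 60, yet 60 is not a multiple of 7 (since 60 = 8·7 + 4), so 7 ∤ 60.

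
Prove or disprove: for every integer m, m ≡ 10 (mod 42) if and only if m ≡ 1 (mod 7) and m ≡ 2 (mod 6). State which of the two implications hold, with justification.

(⇒) This fails: m = 10 gives 10 ≡ 10 (mod 42) but 10 ≡ 3 (mod 7), so the conjunction on the right does not hold.

(⇐) This fails: m = 8 satisfies both congruences on the right (8 ≡ 1 mod 7 and 8 ≡ 2 mod 6) yet 8 ≡ 8 (mod 42), not 10.

Neither implication holds.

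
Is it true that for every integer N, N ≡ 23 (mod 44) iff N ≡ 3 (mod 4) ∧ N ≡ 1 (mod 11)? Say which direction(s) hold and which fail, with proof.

Converse. If N ≡ 3 (mod 4) and N ≡ 1 (mod 11), then by the Chinese remainder theorem N ≡ 23 (mod 44). This is exactly N ≡ 23 (mod 44).

Forward direction. Suppose N ≡ 23 (mod 44); write N = 44j + 23. Since 4 ∣ 44, reducing mod 4 gives N ≡ 23 ≡ 3 (mod 4); since 11 ∣ 44, reducing mod 11 gives N ≡ 23 ≡ 1 (mod 11).

Both implications hold.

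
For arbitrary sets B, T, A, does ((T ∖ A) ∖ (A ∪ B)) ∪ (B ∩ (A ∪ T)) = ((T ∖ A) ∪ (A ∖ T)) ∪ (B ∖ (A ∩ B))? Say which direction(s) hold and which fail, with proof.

Neither inclusion holds.

Forward inclusion. This inclusion fails. Take B = {1}, T = {1}, A = {1}; then 1 ∈ ((T ∖ A) ∖ (A ∪ B)) ∪ (B ∩ (A ∪ T)) but 1 ∉ ((T ∖ A) ∪ (A ∖ T)) ∪ (B ∖ (A ∩ B)).

Reverse inclusion. This inclusion fails. Take B = {1}, T = ∅, A = ∅; then 1 ∈ ((T ∖ A) ∪ (A ∖ T)) ∪ (B ∖ (A ∩ B)) but 1 ∉ ((T ∖ A) ∖ (A ∪ B)) ∪ (B ∩ (A ∪ T)).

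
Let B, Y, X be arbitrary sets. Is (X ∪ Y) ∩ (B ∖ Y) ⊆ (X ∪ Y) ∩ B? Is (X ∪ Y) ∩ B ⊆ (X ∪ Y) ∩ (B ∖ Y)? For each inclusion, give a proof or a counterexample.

(⊆) holds; (⊇) fails.

(⊇) This inclusion fails. Take B = {1}, Y = {1}, X = ∅; then 1 ∈ (X ∪ Y) ∩ B but 1 ∉ (X ∪ Y) ∩ (B ∖ Y).

(⊆) Let x ∈ (X ∪ Y) ∩ (B ∖ Y). Then x ∈ B ∩ X and x ∉ Y, from which x ∈ (X ∪ Y) ∩ B.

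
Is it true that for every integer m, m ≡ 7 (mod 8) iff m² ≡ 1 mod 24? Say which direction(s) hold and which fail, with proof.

(→) This fails: take m = 15. Then 15 ≡ 7 (mod 8), but 15² = 225 ≡ 9 (mod 24), not 1.

(←) This fails: take m = 1. Then 1² = 1 ≡ 1 (mod 24), yet 1 ≡ 1 (mod 8), not 7.

Neither direction holds.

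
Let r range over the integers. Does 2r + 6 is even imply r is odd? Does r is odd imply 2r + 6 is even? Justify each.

[⇐] Suppose r is odd. Since 2 is even, 2r is even for every r, so 2r + 6 has the same parity as 6, which is even. Hence 2r + 6 is even.

[⇒] This fails: take r = 6. Then 2r + 6 = 18, which is even, yet r = 6 is even, not odd.

(⇒) fails; (⇐) holds.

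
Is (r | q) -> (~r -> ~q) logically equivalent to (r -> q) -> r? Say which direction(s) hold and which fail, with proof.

(⟹) This fails. Under r = F, q = F, the left side is true but the right side is false.

(⟸) Assume the antecedent. If r is true, (r | q) -> (~r -> ~q) reduces to true regardless of the other variables. If r is false, the antecedent cannot hold. Either way (r | q) -> (~r -> ~q) holds.

Only the reverse direction holds.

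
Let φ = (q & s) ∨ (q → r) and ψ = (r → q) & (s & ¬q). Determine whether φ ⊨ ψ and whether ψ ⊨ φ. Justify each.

Only the converse holds.

Forward direction. This fails. Under q = F, s = F, r = F, the left side is true but the right side is false.

Converse. Assume the antecedent. If q is true, the antecedent cannot hold. If q is false, (q & s) ∨ (q → r) reduces to true regardless of the other variables. Either way (q & s) ∨ (q → r) holds.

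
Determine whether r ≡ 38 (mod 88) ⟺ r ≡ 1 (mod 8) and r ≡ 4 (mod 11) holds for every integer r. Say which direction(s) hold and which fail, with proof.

(⇒) fails and (⇐) fails.

Forward direction. This fails: r = 38 gives 38 ≡ 38 (mod 88) but 38 ≡ 6 (mod 8), so the conjunction on the right does not hold.

Converse. This fails: r = 81 satisfies both congruences on the right (81 ≡ 1 mod 8 and 81 ≡ 4 mod 11) yet 81 ≡ 81 (mod 88), not 38.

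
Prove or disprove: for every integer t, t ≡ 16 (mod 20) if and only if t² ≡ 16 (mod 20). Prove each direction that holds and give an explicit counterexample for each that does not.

Forward direction. Suppose t ≡ 16 (mod 20). Write t = 20j + 16. Then (20j + 16)² = 400j² + 640j + 256 = 20(20j² + 32j + 12) + 16, so t² ≡ 16 (mod 20).

Converse. This fails: take t = 4. Then 4² = 16 ≡ 16 (mod 20), yet 4 ≡ 4 (mod 20), not 16.

(⇒) holds; (⇐) fails.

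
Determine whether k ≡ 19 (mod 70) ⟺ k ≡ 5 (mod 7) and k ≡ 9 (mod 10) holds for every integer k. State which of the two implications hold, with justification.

(⇒) Suppose k ≡ 19 (mod 70); write k = 70j + 19. Since 7 ∣ 70, reducing mod 7 gives k ≡ 19 ≡ 5 (mod 7); since 10 ∣ 70, reducing mod 10 gives k ≡ 19 ≡ 9 (mod 10).

(⇐) Conversely, if k ≡ 5 (mod 7) and k ≡ 9 (mod 10), then by the Chinese remainder theorem k ≡ 19 (mod 70). This is exactly k ≡ 19 (mod 70).

Equivalent; both directions hold.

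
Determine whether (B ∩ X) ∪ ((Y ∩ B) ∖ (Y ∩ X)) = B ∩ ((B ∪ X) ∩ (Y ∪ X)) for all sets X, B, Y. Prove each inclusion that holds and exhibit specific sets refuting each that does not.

(⟹) Let x ∈ (B ∩ X) ∪ ((Y ∩ B) ∖ (Y ∩ X)). Then either x ∈ X ∩ B and x ∉ Y; or x ∈ B ∩ Y and x ∉ X; or x ∈ X ∩ B ∩ Y. In each case x ∈ B ∩ ((B ∪ X) ∩ (Y ∪ X)), so (B ∩ X) ∪ ((Y ∩ B) ∖ (Y ∩ X)) ⊆ B ∩ ((B ∪ X) ∩ (Y ∪ X)).

(⟸) Let x ∈ B ∩ ((B ∪ X) ∩ (Y ∪ X)). Then either x ∈ X ∩ B and x ∉ Y; or x ∈ B ∩ Y and x ∉ X; or x ∈ X ∩ B ∩ Y. In each case x ∈ (B ∩ X) ∪ ((Y ∩ B) ∖ (Y ∩ X)), so B ∩ ((B ∪ X) ∩ (Y ∪ X)) ⊆ (B ∩ X) ∪ ((Y ∩ B) ∖ (Y ∩ X)).

Both inclusions hold.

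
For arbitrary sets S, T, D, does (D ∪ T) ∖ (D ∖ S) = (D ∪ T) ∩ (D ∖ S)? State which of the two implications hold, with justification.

Both inclusions fail.

(⟹) This inclusion fails. Take S = ∅, T = {1}, D = ∅; then 1 ∈ (D ∪ T) ∖ (D ∖ S) but 1 ∉ (D ∪ T) ∩ (D ∖ S).

(⟸) This inclusion fails. Take S = ∅, T = ∅, D = {1}; then 1 ∈ (D ∪ T) ∩ (D ∖ S) but 1 ∉ (D ∪ T) ∖ (D ∖ S).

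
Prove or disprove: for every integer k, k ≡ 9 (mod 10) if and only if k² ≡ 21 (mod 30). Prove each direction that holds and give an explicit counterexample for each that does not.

(⟹) This fails: take k = 19. Then 19 ≡ 9 (mod 10), but 19² = 361 ≡ 1 (mod 30), not 21.

(⟸) This fails: take k = 21. Then 21² = 441 ≡ 21 (mod 30), yet 21 ≡ 1 (mod 10), not 9.

Neither direction holds.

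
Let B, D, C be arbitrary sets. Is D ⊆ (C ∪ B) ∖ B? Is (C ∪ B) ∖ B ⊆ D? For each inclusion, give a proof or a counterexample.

(⟹) This inclusion fails. Take B = ∅, D = {1}, C = ∅; then 1 ∈ D but 1 ∉ (C ∪ B) ∖ B.

(⟸) This inclusion fails. Take B = ∅, D = ∅, C = {1}; then 1 ∈ (C ∪ B) ∖ B but 1 ∉ D.

Neither inclusion holds.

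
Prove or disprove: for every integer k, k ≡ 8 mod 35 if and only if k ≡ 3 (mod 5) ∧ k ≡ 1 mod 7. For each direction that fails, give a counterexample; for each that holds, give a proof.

The biconditional holds.

(→) Suppose k ≡ 8 (mod 35); write k = 35j + 8. Since 5 ∣ 35, reducing mod 5 gives k ≡ 8 ≡ 3 (mod 5); since 7 ∣ 35, reducing mod 7 gives k ≡ 8 ≡ 1 (mod 7).

(←) Conversely, if k ≡ 3 (mod 5) and k ≡ 1 (mod 7), then by the Chinese remainder theorem k ≡ 8 (mod 35). This is exactly k ≡ 8 (mod 35).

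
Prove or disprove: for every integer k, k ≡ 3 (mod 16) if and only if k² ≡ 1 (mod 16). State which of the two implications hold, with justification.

(⇒) fails and (⇐) fails.

Forward direction. This fails: take k = 3. Then 3 ≡ 3 (mod 16), but 3² = 9 ≡ 9 (mod 16), not 1.

Converse. This fails: take k = 1. Then 1² = 1 ≡ 1 (mod 16), yet 1 ≡ 1 (mod 16), not 3.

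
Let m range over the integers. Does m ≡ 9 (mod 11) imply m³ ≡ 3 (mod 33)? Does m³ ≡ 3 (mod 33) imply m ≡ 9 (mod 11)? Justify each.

(⇒) fails; (⇐) holds.

Forward direction. This fails: take m = 20. Then 20 ≡ 9 (mod 11), but 20³ = 8000 ≡ 14 (mod 33), not 3.

Converse. The residues r modulo 33 with r³ ≡ 3 (mod 33) are exactly {9}, and each is ≡ 9 (mod 11).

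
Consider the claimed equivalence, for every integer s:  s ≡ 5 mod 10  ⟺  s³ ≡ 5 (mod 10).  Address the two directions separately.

Converse. Suppose s³ ≡ 5 (mod 10). The only residue r in {0, …, 9} with r³ ≡ 5 (mod 10) is r = 5, so s ≡ 5 (mod 10).

Forward direction. Suppose s ≡ 5 mod 10. Write s = 10j + 5. Then (10j + 5)³ = 1000j³ + 1500j² + 750j + 125 = 10(100j³ + 150j² + 75j + 12) + 5, so s³ ≡ 5 (mod 10).

Both directions hold; the statement is true.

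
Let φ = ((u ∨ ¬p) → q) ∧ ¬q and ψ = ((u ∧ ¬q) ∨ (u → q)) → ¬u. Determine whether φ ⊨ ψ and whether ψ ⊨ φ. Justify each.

(→) Assume the antecedent. If u is true, the antecedent cannot hold. If u is false, ((u ∧ ¬q) ∨ (u → q)) → ¬u reduces to true regardless of the other variables. Either way ((u ∧ ¬q) ∨ (u → q)) → ¬u holds.

(←) This fails. Under u = F, p = F, q = F, the left side is false but the right side is true.

(⇒) holds; (⇐) fails.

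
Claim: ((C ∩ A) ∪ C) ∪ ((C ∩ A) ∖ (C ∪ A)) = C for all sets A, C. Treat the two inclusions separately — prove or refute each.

Both inclusions hold; the sets are equal.

(⟸) Let x ∈ C. Then either x ∈ C and x ∉ A; or x ∈ A ∩ C. In each case x ∈ ((C ∩ A) ∪ C) ∪ ((C ∩ A) ∖ (C ∪ A)), so C ⊆ ((C ∩ A) ∪ C) ∪ ((C ∩ A) ∖ (C ∪ A)).

(⟹) Let x ∈ ((C ∩ A) ∪ C) ∪ ((C ∩ A) ∖ (C ∪ A)). Then either x ∈ C and x ∉ A; or x ∈ A ∩ C. In each case x ∈ C, so ((C ∩ A) ∪ C) ∪ ((C ∩ A) ∖ (C ∪ A)) ⊆ C.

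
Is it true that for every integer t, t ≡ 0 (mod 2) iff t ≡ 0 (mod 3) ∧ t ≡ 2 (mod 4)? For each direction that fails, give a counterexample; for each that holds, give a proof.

(←) If t ≡ 0 (mod 3) and t ≡ 2 (mod 4), then by the Chinese remainder theorem t ≡ 6 (mod 12). Since 6 ≡ 0 (mod 2) and 2 ∣ 12, we get t ≡ 0 (mod 2).

(→) This fails: t = 0 gives 0 ≡ 0 (mod 2) but 0 ≡ 0 (mod 4), so the conjunction on the right does not hold.

(⇒) fails; (⇐) holds.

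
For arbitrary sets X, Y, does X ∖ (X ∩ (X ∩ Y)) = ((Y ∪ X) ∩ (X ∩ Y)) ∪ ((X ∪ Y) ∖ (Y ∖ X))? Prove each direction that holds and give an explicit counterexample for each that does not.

(⊆) Let x ∈ X ∖ (X ∩ (X ∩ Y)). Then x ∈ X and x ∉ Y, from which x ∈ ((Y ∪ X) ∩ (X ∩ Y)) ∪ ((X ∪ Y) ∖ (Y ∖ X)).

(⊇) This inclusion fails. Take X = {1}, Y = {1}; then 1 ∈ ((Y ∪ X) ∩ (X ∩ Y)) ∪ ((X ∪ Y) ∖ (Y ∖ X)) but 1 ∉ X ∖ (X ∩ (X ∩ Y)).

(⊆) holds; (⊇) fails.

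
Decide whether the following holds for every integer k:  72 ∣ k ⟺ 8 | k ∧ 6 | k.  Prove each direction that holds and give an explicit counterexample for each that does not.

Converse. This fails: take k = 24. Both 8 ∣ 24 and 6 ∣ 24, yet 24 is not a multiple of 72 (since 24 = 0·72 + 24), so 72 ∤ 24.

Forward direction. If 72 ∣ k, write k = 72q. Since 72 = 9·8, k = 8·(9q), so 8 ∣ k; and since 72 = 12·6, k = 6·(12q), so 6 ∣ k.

Only the forward direction holds.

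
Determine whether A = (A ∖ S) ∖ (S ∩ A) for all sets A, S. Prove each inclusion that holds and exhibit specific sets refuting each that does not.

(⊇) Let x ∈ (A ∖ S) ∖ (S ∩ A). Then x ∈ A and x ∉ S, from which x ∈ A.

(⊆) This inclusion fails. Take A = {1}, S = {1}; then 1 ∈ A but 1 ∉ (A ∖ S) ∖ (S ∩ A).

(⊆) fails; (⊇) holds.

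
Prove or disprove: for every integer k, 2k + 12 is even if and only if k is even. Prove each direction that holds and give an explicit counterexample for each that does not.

Only the reverse direction holds.

(⇒) This fails: take k = 3. Then 2k + 12 = 18, which is even, yet k = 3 is odd, not even.

(⇐) Suppose k is even. Since 2 is even, 2k is even for every k, so 2k + 12 has the same parity as 12, which is even. Hence 2k + 12 is even.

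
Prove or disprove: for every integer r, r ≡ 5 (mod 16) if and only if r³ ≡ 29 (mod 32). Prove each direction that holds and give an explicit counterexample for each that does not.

(⇒) This fails: take r = 21. Then 21 ≡ 5 (mod 16), but 21³ = 9261 ≡ 13 (mod 32), not 29.

(⇐) Conversely, the residues r modulo 32 with r³ ≡ 29 (mod 32) are exactly {5}, and each is ≡ 5 (mod 16).

Only the reverse direction holds.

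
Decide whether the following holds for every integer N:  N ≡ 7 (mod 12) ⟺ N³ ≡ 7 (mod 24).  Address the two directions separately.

The forward direction fails; the converse holds.

(→) This fails: take N = 19. Then 19 ≡ 7 (mod 12), but 19³ = 6859 ≡ 19 (mod 24), not 7.

(←) Conversely, the residues r modulo 24 with r³ ≡ 7 (mod 24) are exactly {7}, and each is ≡ 7 (mod 12).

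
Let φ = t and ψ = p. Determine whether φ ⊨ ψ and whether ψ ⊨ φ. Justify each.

(⟹) This fails. Under p = F, t = T, the left side is true but the right side is false.

(⟸) This fails. Under p = T, t = F, the left side is false but the right side is true.

Both directions fail.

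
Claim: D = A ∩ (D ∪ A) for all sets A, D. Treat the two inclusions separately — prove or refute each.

(⟹) This inclusion fails. Take A = ∅, D = {1}; then 1 ∈ D but 1 ∉ A ∩ (D ∪ A).

(⟸) This inclusion fails. Take A = {1}, D = ∅; then 1 ∈ A ∩ (D ∪ A) but 1 ∉ D.

(⊆) fails and (⊇) fails.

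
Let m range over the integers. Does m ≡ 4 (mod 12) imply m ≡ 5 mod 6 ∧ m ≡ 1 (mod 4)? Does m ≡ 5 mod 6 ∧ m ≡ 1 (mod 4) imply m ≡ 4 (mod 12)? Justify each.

Neither direction holds.

(⇒) This fails: m = 4 gives 4 ≡ 4 (mod 12) but 4 ≡ 4 (mod 6), so the conjunction on the right does not hold.

(⇐) This fails: m = 5 satisfies both congruences on the right (5 ≡ 5 mod 6 and 5 ≡ 1 mod 4) yet 5 ≡ 5 (mod 12), not 4.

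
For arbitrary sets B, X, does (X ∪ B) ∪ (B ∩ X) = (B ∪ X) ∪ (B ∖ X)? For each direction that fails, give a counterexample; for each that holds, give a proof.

Both inclusions hold.

(⟸) Let x ∈ (B ∪ X) ∪ (B ∖ X). Then either x ∈ B and x ∉ X; or x ∈ X and x ∉ B; or x ∈ B ∩ X. In each case x ∈ (X ∪ B) ∪ (B ∩ X), so (B ∪ X) ∪ (B ∖ X) ⊆ (X ∪ B) ∪ (B ∩ X).

(⟹) Let x ∈ (X ∪ B) ∪ (B ∩ X). Then either x ∈ B and x ∉ X; or x ∈ X and x ∉ B; or x ∈ B ∩ X. In each case x ∈ (B ∪ X) ∪ (B ∖ X), so (X ∪ B) ∪ (B ∩ X) ⊆ (B ∪ X) ∪ (B ∖ X).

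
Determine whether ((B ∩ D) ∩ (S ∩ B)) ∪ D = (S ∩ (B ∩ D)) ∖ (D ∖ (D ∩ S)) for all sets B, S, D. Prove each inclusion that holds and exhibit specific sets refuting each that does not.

The sets are not equal: only the reverse inclusion holds.

Forward inclusion. This inclusion fails. Take B = ∅, S = ∅, D = {1}; then 1 ∈ ((B ∩ D) ∩ (S ∩ B)) ∪ D but 1 ∉ (S ∩ (B ∩ D)) ∖ (D ∖ (D ∩ S)).

Reverse inclusion. Let x ∈ (S ∩ (B ∩ D)) ∖ (D ∖ (D ∩ S)). Then x ∈ B ∩ S ∩ D, from which x ∈ ((B ∩ D) ∩ (S ∩ B)) ∪ D.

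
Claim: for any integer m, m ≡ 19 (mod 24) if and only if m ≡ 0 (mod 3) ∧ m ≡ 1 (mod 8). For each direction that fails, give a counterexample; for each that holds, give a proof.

Forward direction. This fails: m = 19 gives 19 ≡ 19 (mod 24) but 19 ≡ 1 (mod 3), so the conjunction on the right does not hold.

Converse. This fails: m = 9 satisfies both congruences on the right (9 ≡ 0 mod 3 and 9 ≡ 1 mod 8) yet 9 ≡ 9 (mod 24), not 19.

Neither implication holds.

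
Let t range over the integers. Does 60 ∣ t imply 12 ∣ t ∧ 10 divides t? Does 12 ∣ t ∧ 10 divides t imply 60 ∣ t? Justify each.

(⟹) If 60 ∣ t, write t = 60q. Since 60 = 5·12, t = 12·(5q), so 12 ∣ t; and since 60 = 6·10, t = 10·(6q), so 10 ∣ t.

(⟸) Suppose 12 ∣ t and 10 ∣ t. Any common multiple of 12 and 10 is a multiple of their lcm; here lcm(12, 10) = 12·10/gcd(12, 10) = 120/2 = 60, so 60 ∣ t.

Both implications hold.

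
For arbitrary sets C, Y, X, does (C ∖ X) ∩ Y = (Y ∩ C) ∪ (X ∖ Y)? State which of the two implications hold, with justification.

(⊆) Let x ∈ (C ∖ X) ∩ Y. Then x ∈ C ∩ Y and x ∉ X, from which x ∈ (Y ∩ C) ∪ (X ∖ Y).

(⊇) This inclusion fails. Take C = ∅, Y = ∅, X = {1}; then 1 ∈ (Y ∩ C) ∪ (X ∖ Y) but 1 ∉ (C ∖ X) ∩ Y.

(⊆) holds; (⊇) fails.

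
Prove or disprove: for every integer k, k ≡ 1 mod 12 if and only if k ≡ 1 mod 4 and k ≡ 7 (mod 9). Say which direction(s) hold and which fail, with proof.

[⇒] This fails: k = 1 gives 1 ≡ 1 (mod 12) but 1 ≡ 1 (mod 9), so the conjunction on the right does not hold.

[⇐] Conversely, if k ≡ 1 (mod 4) and k ≡ 7 (mod 9), then by the Chinese remainder theorem k ≡ 25 (mod 36). Since 25 ≡ 1 (mod 12) and 12 ∣ 36, we get k ≡ 1 (mod 12).

Only the reverse direction holds.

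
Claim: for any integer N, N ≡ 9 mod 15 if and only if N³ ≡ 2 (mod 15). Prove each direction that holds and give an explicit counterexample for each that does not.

(⇒) fails and (⇐) fails.

(⟹) This fails: take N = 9. Then 9 ≡ 9 (mod 15), but 9³ = 729 ≡ 9 (mod 15), not 2.

(⟸) This fails: take N = 8. Then 8³ = 512 ≡ 2 (mod 15), yet 8 ≡ 8 (mod 15), not 9.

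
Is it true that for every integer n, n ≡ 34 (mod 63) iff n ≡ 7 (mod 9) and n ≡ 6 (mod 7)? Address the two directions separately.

(⟹) Suppose n ≡ 34 (mod 63); write n = 63j + 34. Since 9 ∣ 63, reducing mod 9 gives n ≡ 34 ≡ 7 (mod 9); since 7 ∣ 63, reducing mod 7 gives n ≡ 34 ≡ 6 (mod 7).

(⟸) Conversely, if n ≡ 7 (mod 9) and n ≡ 6 (mod 7), then by the Chinese remainder theorem n ≡ 34 (mod 63). This is exactly n ≡ 34 (mod 63).

Both directions hold; the statement is true.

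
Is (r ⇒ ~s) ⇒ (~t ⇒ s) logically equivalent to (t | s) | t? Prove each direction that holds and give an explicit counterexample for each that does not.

The biconditional holds.

(⇒) Assume the antecedent. If t is true, (t | s) | t reduces to true regardless of the other variables. If t is false, the antecedent forces (r = F, t = F, s = T) or (r = T, t = F, s = T), and (t | s) | t holds there. Either way (t | s) | t holds.

(⇐) Assume the antecedent. If t is true, (r ⇒ ~s) ⇒ (~t ⇒ s) reduces to true regardless of the other variables. If t is false, the antecedent forces (r = F, t = F, s = T) or (r = T, t = F, s = T), and (r ⇒ ~s) ⇒ (~t ⇒ s) holds there. Either way (r ⇒ ~s) ⇒ (~t ⇒ s) holds.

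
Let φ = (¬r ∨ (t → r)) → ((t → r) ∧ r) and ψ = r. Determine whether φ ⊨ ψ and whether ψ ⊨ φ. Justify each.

Forward direction. Assume the antecedent. If r is true, r reduces to true regardless of the other variables. If r is false, the antecedent cannot hold. Either way r holds.

Converse. Assume the antecedent. If r is true, (¬r ∨ (t → r)) → ((t → r) ∧ r) reduces to true regardless of the other variables. If r is false, the antecedent cannot hold. Either way (¬r ∨ (t → r)) → ((t → r) ∧ r) holds.

Both directions hold; the statement is true.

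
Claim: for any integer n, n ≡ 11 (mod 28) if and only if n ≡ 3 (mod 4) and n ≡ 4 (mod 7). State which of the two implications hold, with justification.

Both directions hold; the statement is true.

(⇒) Suppose n ≡ 11 (mod 28); write n = 28j + 11. Since 4 ∣ 28, reducing mod 4 gives n ≡ 11 ≡ 3 (mod 4); since 7 ∣ 28, reducing mod 7 gives n ≡ 11 ≡ 4 (mod 7).

(⇐) Conversely, if n ≡ 3 (mod 4) and n ≡ 4 (mod 7), then by the Chinese remainder theorem n ≡ 11 (mod 28). This is exactly n ≡ 11 (mod 28).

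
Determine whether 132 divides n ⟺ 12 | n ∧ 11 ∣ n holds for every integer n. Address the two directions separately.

The biconditional holds.

(⇒) If 132 ∣ n, write n = 132q. Since 132 = 11·12, n = 12·(11q), so 12 ∣ n; and since 132 = 12·11, n = 11·(12q), so 11 ∣ n.

(⇐) Suppose 12 ∣ n and 11 ∣ n. Any common multiple of 12 and 11 is a multiple of their lcm; here gcd(12, 11) = 1, so lcm(12, 11) = 12·11 = 132, so 132 ∣ n.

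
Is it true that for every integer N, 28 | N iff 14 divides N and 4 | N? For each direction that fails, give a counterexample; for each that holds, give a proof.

Both implications hold.

[⇒] If 28 ∣ N, write N = 28q. Since 28 = 2·14, N = 14·(2q), so 14 ∣ N; and since 28 = 7·4, N = 4·(7q), so 4 ∣ N.

[⇐] Suppose 14 ∣ N and 4 ∣ N. Any common multiple of 14 and 4 is a multiple of their lcm; here lcm(14, 4) = 14·4/gcd(14, 4) = 56/2 = 28, so 28 ∣ N.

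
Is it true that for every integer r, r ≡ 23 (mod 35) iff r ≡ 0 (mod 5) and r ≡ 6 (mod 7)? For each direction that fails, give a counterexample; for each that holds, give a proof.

Neither direction holds.

(⟹) This fails: r = 23 gives 23 ≡ 23 (mod 35) but 23 ≡ 3 (mod 5), so the conjunction on the right does not hold.

(⟸) This fails: r = 20 satisfies both congruences on the right (20 ≡ 0 mod 5 and 20 ≡ 6 mod 7) yet 20 ≡ 20 (mod 35), not 23.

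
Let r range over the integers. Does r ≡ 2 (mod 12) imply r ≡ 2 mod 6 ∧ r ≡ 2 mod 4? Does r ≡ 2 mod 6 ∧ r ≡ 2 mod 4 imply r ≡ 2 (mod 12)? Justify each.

(⟹) Suppose r ≡ 2 (mod 12); write r = 12j + 2. Since 6 ∣ 12, reducing mod 6 gives r ≡ 2 (mod 6); since 4 ∣ 12, reducing mod 4 gives r ≡ 2 (mod 4).

(⟸) Conversely, if r ≡ 2 (mod 6) and r ≡ 2 (mod 4), then by the Chinese remainder theorem r ≡ 2 (mod 12). This is exactly r ≡ 2 (mod 12).

The biconditional holds.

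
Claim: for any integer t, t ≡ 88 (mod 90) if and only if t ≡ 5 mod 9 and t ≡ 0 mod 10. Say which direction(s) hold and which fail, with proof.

Forward direction. This fails: t = 88 gives 88 ≡ 88 (mod 90) but 88 ≡ 7 (mod 9), so the conjunction on the right does not hold.

Converse. This fails: t = 50 satisfies both congruences on the right (50 ≡ 5 mod 9 and 50 ≡ 0 mod 10) yet 50 ≡ 50 (mod 90), not 88.

(⇒) fails and (⇐) fails.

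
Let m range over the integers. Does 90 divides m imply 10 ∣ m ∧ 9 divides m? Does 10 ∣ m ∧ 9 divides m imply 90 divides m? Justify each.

Forward direction. If 90 ∣ m, write m = 90q. Since 90 = 9·10, m = 10·(9q), so 10 ∣ m; and since 90 = 10·9, m = 9·(10q), so 9 ∣ m.

Converse. Suppose 10 ∣ m and 9 ∣ m. Any common multiple of 10 and 9 is a multiple of their lcm; here gcd(10, 9) = 1, so lcm(10, 9) = 10·9 = 90, so 90 ∣ m.

Both directions hold.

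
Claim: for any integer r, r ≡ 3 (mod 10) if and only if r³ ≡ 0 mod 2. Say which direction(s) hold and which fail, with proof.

(⇒) fails and (⇐) fails.

(⇒) This fails: take r = 3. Then 3 ≡ 3 (mod 10), but 3³ = 27 ≡ 1 (mod 2), not 0.

(⇐) This fails: take r = 0. Then 0³ = 0 ≡ 0 (mod 2), yet 0 ≡ 0 (mod 10), not 3.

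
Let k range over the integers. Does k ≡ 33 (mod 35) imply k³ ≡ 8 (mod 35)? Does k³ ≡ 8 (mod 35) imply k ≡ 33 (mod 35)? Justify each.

Neither implication holds.

[⇒] This fails: take k = 33. Then 33 ≡ 33 (mod 35), but 33³ = 35937 ≡ 27 (mod 35), not 8.

[⇐] This fails: take k = 2. Then 2³ = 8 ≡ 8 (mod 35), yet 2 ≡ 2 (mod 35), not 33.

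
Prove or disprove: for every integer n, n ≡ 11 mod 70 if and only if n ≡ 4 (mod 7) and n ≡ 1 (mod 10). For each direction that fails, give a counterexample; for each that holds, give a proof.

(⇒) Suppose n ≡ 11 (mod 70); write n = 70j + 11. Since 7 ∣ 70, reducing mod 7 gives n ≡ 11 ≡ 4 (mod 7); since 10 ∣ 70, reducing mod 10 gives n ≡ 11 ≡ 1 (mod 10).

(⇐) Conversely, if n ≡ 4 (mod 7) and n ≡ 1 (mod 10), then by the Chinese remainder theorem n ≡ 11 (mod 70). This is exactly n ≡ 11 (mod 70).

Equivalent; both directions hold.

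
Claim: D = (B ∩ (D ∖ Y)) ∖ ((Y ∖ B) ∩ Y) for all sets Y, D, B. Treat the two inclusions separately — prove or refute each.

Reverse inclusion. Let x ∈ (B ∩ (D ∖ Y)) ∖ ((Y ∖ B) ∩ Y). Then x ∈ D ∩ B and x ∉ Y, from which x ∈ D.

Forward inclusion. This inclusion fails. Take Y = ∅, D = {1}, B = ∅; then 1 ∈ D but 1 ∉ (B ∩ (D ∖ Y)) ∖ ((Y ∖ B) ∩ Y).

(⊆) fails; (⊇) holds.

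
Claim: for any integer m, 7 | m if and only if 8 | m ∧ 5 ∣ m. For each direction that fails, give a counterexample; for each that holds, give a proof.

[⇒] This fails: take m = 7. Certainly 7 ∣ 7, but 8 ∤ 7.

[⇐] This fails: take m = 40. Both 8 ∣ 40 and 5 ∣ 40, yet 40 is not a multiple of 7 (since 40 = 5·7 + 5), so 7 ∤ 40.

(⇒) fails and (⇐) fails.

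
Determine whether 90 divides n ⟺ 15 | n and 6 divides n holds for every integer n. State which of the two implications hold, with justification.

Only the forward implication holds.

[⇒] If 90 ∣ n, write n = 90q. Since 90 = 6·15, n = 15·(6q), so 15 ∣ n; and since 90 = 15·6, n = 6·(15q), so 6 ∣ n.

[⇐] This fails: take n = 30. Both 15 ∣ 30 and 6 ∣ 30, yet 30 is not a multiple of 90 (since 30 = 0·90 + 30), so 90 ∤ 30.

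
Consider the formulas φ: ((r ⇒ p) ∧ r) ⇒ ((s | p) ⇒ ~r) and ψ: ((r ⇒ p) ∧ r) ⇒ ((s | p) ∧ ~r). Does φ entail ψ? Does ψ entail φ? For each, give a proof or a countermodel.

Both implications hold.

Forward direction. Assume the antecedent. If p is true, the antecedent forces (p = T, r = F, s = F) or (p = T, r = F, s = T), and ((r ⇒ p) ∧ r) ⇒ ((s | p) ∧ ~r) holds there. If p is false, ((r ⇒ p) ∧ r) ⇒ ((s | p) ∧ ~r) reduces to true regardless of the other variables. Either way ((r ⇒ p) ∧ r) ⇒ ((s | p) ∧ ~r) holds.

Converse. Assume the antecedent. If p is true, the antecedent forces (p = T, r = F, s = F) or (p = T, r = F, s = T), and ((r ⇒ p) ∧ r) ⇒ ((s | p) ⇒ ~r) holds there. If p is false, ((r ⇒ p) ∧ r) ⇒ ((s | p) ⇒ ~r) reduces to true regardless of the other variables. Either way ((r ⇒ p) ∧ r) ⇒ ((s | p) ⇒ ~r) holds.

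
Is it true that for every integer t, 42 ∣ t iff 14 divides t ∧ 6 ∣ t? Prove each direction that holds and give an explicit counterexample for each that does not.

[⇒] If 42 ∣ t, write t = 42q. Since 42 = 3·14, t = 14·(3q), so 14 ∣ t; and since 42 = 7·6, t = 6·(7q), so 6 ∣ t.

[⇐] Suppose 14 ∣ t and 6 ∣ t. Any common multiple of 14 and 6 is a multiple of their lcm; here lcm(14, 6) = 14·6/gcd(14, 6) = 84/2 = 42, so 42 ∣ t.

Both directions hold; the statement is true.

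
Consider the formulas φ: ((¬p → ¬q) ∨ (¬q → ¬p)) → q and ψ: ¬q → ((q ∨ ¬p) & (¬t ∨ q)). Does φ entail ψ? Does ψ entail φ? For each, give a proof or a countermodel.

[⇒] Assume the antecedent. If t is true, the antecedent forces (t = T, q = T, p = F) or (t = T, q = T, p = T), and ¬q → ((q ∨ ¬p) & (¬t ∨ q)) holds there. If t is false, the antecedent forces (t = F, q = T, p = F) or (t = F, q = T, p = T), and ¬q → ((q ∨ ¬p) & (¬t ∨ q)) holds there. Either way ¬q → ((q ∨ ¬p) & (¬t ∨ q)) holds.

[⇐] This fails. Under t = F, q = F, p = F, the left side is false but the right side is true.

Not equivalent: only (⇒) holds.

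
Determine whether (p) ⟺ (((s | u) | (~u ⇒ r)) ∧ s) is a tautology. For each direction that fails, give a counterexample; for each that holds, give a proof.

(⇒) fails and (⇐) fails.

Forward direction. This fails. Under u = F, p = T, s = F, r = F, the left side is true but the right side is false.

Converse. This fails. Under u = F, p = F, s = T, r = F, the left side is false but the right side is true.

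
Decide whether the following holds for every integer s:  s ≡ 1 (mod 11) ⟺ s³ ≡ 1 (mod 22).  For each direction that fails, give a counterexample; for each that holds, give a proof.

The forward direction fails; the converse holds.

(⟹) This fails: take s = 12. Then 12 ≡ 1 (mod 11), but 12³ = 1728 ≡ 12 (mod 22), not 1.

(⟸) Conversely, the residues r modulo 22 with r³ ≡ 1 (mod 22) are exactly {1}, and each is ≡ 1 (mod 11).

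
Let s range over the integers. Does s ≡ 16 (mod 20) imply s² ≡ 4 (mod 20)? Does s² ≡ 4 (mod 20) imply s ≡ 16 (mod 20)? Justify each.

(⇒) This fails: take s = 16. Then 16 ≡ 16 (mod 20), but 16² = 256 ≡ 16 (mod 20), not 4.

(⇐) This fails: take s = 2. Then 2² = 4 ≡ 4 (mod 20), yet 2 ≡ 2 (mod 20), not 16.

Neither direction holds.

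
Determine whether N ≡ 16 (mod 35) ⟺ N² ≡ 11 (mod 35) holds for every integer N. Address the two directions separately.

(⟹) Suppose N ≡ 16 (mod 35). Write N = 35j + 16. Then (35j + 16)² = 1225j² + 1120j + 256 = 35(35j² + 32j + 7) + 11, so N² ≡ 11 (mod 35).

(⟸) This fails: take N = 9. Then 9² = 81 ≡ 11 (mod 35), yet 9 ≡ 9 (mod 35), not 16.

Not equivalent: only (⇒) holds.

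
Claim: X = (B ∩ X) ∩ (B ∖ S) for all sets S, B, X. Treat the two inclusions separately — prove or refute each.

The sets are not equal: only the reverse inclusion holds.

Forward inclusion. This inclusion fails. Take S = ∅, B = ∅, X = {1}; then 1 ∈ X but 1 ∉ (B ∩ X) ∩ (B ∖ S).

Reverse inclusion. Let x ∈ (B ∩ X) ∩ (B ∖ S). Then x ∈ B ∩ X and x ∉ S, from which x ∈ X.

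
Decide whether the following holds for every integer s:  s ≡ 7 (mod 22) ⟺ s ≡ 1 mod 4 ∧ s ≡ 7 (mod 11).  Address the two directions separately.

The forward direction fails; the converse holds.

Forward direction. This fails: s = 7 gives 7 ≡ 7 (mod 22) but 7 ≡ 3 (mod 4), so the conjunction on the right does not hold.

Converse. If s ≡ 1 (mod 4) and s ≡ 7 (mod 11), then by the Chinese remainder theorem s ≡ 29 (mod 44). Since 29 ≡ 7 (mod 22) and 22 ∣ 44, we get s ≡ 7 (mod 22).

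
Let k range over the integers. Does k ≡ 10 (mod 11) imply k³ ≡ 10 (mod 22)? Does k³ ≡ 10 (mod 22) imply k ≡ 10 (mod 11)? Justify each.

Only the converse holds.

(⇒) This fails: take k = 21. Then 21 ≡ 10 (mod 11), but 21³ = 9261 ≡ 21 (mod 22), not 10.

(⇐) Conversely, the residues r modulo 22 with r³ ≡ 10 (mod 22) are exactly {10}, and each is ≡ 10 (mod 11).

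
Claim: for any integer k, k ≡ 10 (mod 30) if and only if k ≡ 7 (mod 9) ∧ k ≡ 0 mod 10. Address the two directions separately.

[⇒] This fails: k = 40 gives 40 ≡ 10 (mod 30) but 40 ≡ 4 (mod 9), so the conjunction on the right does not hold.

[⇐] Conversely, if k ≡ 7 (mod 9) and k ≡ 0 (mod 10), then by the Chinese remainder theorem k ≡ 70 (mod 90). Since 70 ≡ 10 (mod 30) and 30 ∣ 90, we get k ≡ 10 (mod 30).

(⇒) fails; (⇐) holds.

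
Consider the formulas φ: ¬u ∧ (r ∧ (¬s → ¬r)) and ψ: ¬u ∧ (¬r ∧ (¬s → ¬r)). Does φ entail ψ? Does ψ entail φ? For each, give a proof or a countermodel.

Neither implication holds.

(→) This fails. Under u = F, s = T, r = T, the left side is true but the right side is false.

(←) This fails. Under u = F, s = F, r = F, the left side is false but the right side is true.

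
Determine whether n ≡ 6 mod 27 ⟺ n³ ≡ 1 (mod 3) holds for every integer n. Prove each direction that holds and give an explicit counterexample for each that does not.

(⟹) This fails: take n = 6. Then 6 ≡ 6 (mod 27), but 6³ = 216 ≡ 0 (mod 3), not 1.

(⟸) This fails: take n = 1. Then 1³ = 1 ≡ 1 (mod 3), yet 1 ≡ 1 (mod 27), not 6.

(⇒) fails and (⇐) fails.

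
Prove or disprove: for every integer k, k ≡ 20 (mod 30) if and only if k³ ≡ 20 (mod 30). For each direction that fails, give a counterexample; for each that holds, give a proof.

(⟸) Suppose k³ ≡ 20 (mod 30). The only residue r in {0, …, 29} with r³ ≡ 20 (mod 30) is r = 20, so k ≡ 20 (mod 30).

(⟹) Suppose k ≡ 20 (mod 30). Write k = 30j + 20. Then (30j + 20)³ = 27000j³ + 54000j² + 36000j + 8000 = 30(900j³ + 1800j² + 1200j + 266) + 20, so k³ ≡ 20 (mod 30).

Both directions hold; the statement is true.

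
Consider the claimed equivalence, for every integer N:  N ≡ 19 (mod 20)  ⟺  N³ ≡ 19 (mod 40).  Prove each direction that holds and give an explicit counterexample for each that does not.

Forward direction. This fails: take N = 39. Then 39 ≡ 19 (mod 20), but 39³ = 59319 ≡ 39 (mod 40), not 19.

Converse. The residues r modulo 40 with r³ ≡ 19 (mod 40) are exactly {19}, and each is ≡ 19 (mod 20).

(⇒) fails; (⇐) holds.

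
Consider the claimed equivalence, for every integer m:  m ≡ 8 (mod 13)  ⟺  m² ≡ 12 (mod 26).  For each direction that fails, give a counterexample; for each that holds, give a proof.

(⟹) This fails: take m = 21. Then 21 ≡ 8 (mod 13), but 21² = 441 ≡ 25 (mod 26), not 12.

(⟸) This fails: take m = 18. Then 18² = 324 ≡ 12 (mod 26), yet 18 ≡ 5 (mod 13), not 8.

Neither implication holds.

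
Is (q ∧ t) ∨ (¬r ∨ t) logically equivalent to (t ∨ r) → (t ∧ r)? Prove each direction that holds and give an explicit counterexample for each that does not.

[⇐] Assume the antecedent. If t is true, (q ∧ t) ∨ (¬r ∨ t) reduces to true regardless of the other variables. If t is false, the antecedent forces (t = F, r = F, q = F) or (t = F, r = F, q = T), and (q ∧ t) ∨ (¬r ∨ t) holds there. Either way (q ∧ t) ∨ (¬r ∨ t) holds.

[⇒] This fails. Under t = T, r = F, q = F, the left side is true but the right side is false.

The forward direction fails; the converse holds.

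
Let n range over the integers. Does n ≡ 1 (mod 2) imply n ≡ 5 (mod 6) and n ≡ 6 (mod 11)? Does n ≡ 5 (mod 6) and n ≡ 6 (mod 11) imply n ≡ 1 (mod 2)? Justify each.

Only the converse holds.

(⟹) This fails: n = 1 gives 1 ≡ 1 (mod 2) but 1 ≡ 1 (mod 6), so the conjunction on the right does not hold.

(⟸) Conversely, if n ≡ 5 (mod 6) and n ≡ 6 (mod 11), then by the Chinese remainder theorem n ≡ 17 (mod 66). Since 17 ≡ 1 (mod 2) and 2 ∣ 66, we get n ≡ 1 (mod 2).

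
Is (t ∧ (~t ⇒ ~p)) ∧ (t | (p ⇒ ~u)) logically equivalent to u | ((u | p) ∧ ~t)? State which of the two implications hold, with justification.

(⇒) This fails. Under t = T, u = F, p = F, the left side is true but the right side is false.

(⇐) This fails. Under t = F, u = T, p = F, the left side is false but the right side is true.

Both directions fail.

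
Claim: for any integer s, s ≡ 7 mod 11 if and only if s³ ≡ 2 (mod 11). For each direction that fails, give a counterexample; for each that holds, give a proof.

[⇒] Suppose s ≡ 7 mod 11. Write s = 11j + 7. Then (11j + 7)³ = 1331j³ + 2541j² + 1617j + 343 = 11(121j³ + 231j² + 147j + 31) + 2, so s³ ≡ 2 (mod 11).

[⇐] For the converse, argue contrapositively. If s ≢ 7 (mod 11), then s is congruent to one of 0, 1, 2, 3, 4, 5, 6, 8, 9, 10 modulo 11, and these give s³ ≡ 0, 1, 8, 5, 9, 4, 7, 6, 3, 10 respectively — never 2.

The biconditional holds.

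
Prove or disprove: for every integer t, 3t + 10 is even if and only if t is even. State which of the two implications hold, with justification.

Converse. Suppose t is even; write t = 2j. Then 3t + 10 = 3·(2j) + 10 = 2·3j + 10, which is even.

Forward direction. Suppose 3t + 10 is even. Since 3 is odd, 3t and t have the same parity, so 3t + 10 ≡ t + 10 (mod 2). As 10 is even, 3t + 10 is even exactly when t is even. Thus t is even.

Equivalent; both directions hold.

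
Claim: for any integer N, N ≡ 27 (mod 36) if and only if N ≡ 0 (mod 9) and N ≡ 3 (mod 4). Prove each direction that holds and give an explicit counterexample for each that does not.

(→) Suppose N ≡ 27 (mod 36); write N = 36j + 27. Since 9 ∣ 36, reducing mod 9 gives N ≡ 27 ≡ 0 (mod 9); since 4 ∣ 36, reducing mod 4 gives N ≡ 27 ≡ 3 (mod 4).

(←) Conversely, if N ≡ 0 (mod 9) and N ≡ 3 (mod 4), then by the Chinese remainder theorem N ≡ 27 (mod 36). This is exactly N ≡ 27 (mod 36).

Both implications hold.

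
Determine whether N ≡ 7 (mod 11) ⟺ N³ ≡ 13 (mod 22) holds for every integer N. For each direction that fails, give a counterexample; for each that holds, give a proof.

The forward direction fails; the converse holds.

(⟹) This fails: take N = 18. Then 18 ≡ 7 (mod 11), but 18³ = 5832 ≡ 2 (mod 22), not 13.

(⟸) Conversely, the residues r modulo 22 with r³ ≡ 13 (mod 22) are exactly {7}, and each is ≡ 7 (mod 11).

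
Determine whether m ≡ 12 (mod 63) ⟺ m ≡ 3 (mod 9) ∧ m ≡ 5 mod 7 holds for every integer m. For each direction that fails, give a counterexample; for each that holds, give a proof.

(⟹) Suppose m ≡ 12 (mod 63); write m = 63j + 12. Since 9 ∣ 63, reducing mod 9 gives m ≡ 12 ≡ 3 (mod 9); since 7 ∣ 63, reducing mod 7 gives m ≡ 12 ≡ 5 (mod 7).

(⟸) Conversely, if m ≡ 3 (mod 9) and m ≡ 5 (mod 7), then by the Chinese remainder theorem m ≡ 12 (mod 63). This is exactly m ≡ 12 (mod 63).

The biconditional holds.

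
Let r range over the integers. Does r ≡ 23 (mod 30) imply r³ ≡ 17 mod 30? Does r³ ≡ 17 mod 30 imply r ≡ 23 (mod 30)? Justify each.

Equivalent; both directions hold.

Converse. Suppose r³ ≡ 17 (mod 30). The only residue r in {0, …, 29} with r³ ≡ 17 (mod 30) is r = 23, so r ≡ 23 (mod 30).

Forward direction. Suppose r ≡ 23 (mod 30). Write r = 30j + 23. Then (30j + 23)³ = 27000j³ + 62100j² + 47610j + 12167 = 30(900j³ + 2070j² + 1587j + 405) + 17, so r³ ≡ 17 (mod 30).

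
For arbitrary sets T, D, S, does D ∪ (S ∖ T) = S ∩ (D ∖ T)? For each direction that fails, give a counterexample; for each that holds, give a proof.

Only the reverse inclusion holds.

(⟹) This inclusion fails. Take T = ∅, D = {1}, S = ∅; then 1 ∈ D ∪ (S ∖ T) but 1 ∉ S ∩ (D ∖ T).

(⟸) Let x ∈ S ∩ (D ∖ T). Then x ∈ D ∩ S and x ∉ T, from which x ∈ D ∪ (S ∖ T).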